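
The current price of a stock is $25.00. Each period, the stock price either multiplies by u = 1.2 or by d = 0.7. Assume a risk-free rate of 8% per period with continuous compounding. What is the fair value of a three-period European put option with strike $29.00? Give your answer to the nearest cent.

Risk-neutral probability p = (e^0.08 − 0.7)/(1.2 − 0.7) = 0.3833/0.5000 = 0.7666
Terminal stock prices: S_uuu = 43.2, S_uud = 25.2, S_udd = 14.7, S_ddd = 8.575
Terminal payoffs (K − S): max(-14.2, 0) = 0, max(3.8, 0) = 3.8, max(14.3, 0) = 14.3, max(20.43, 0) = 20.43
Node uu (S = 36): V_uu = e^(−0.08)·[0.7666·0.0000 + 0.2334·3.8000] = 0.8188
Node ud (S = 21): V_ud = e^(−0.08)·[0.7666·3.8000 + 0.2334·14.3000] = 5.7704
Node dd (S = 12.25): V_dd = e^(−0.08)·[0.7666·14.3000 + 0.2334·20.4250] = 14.5204
Node u (S = 30): V_u = e^(−0.08)·[0.7666·0.8188 + 0.2334·5.7704] = 1.8228
Node d (S = 17.5): V_d = e^(−0.08)·[0.7666·5.7704 + 0.2334·14.5204] = 7.2122
Node 0 (S = 25): V_0 = e^(−0.08)·[0.7666·1.8228 + 0.2334·7.2122] = 2.8440

$2.84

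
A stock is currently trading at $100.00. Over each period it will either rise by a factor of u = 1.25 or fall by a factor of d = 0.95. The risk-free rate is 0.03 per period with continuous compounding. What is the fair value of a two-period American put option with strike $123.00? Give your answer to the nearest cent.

$23.00

Risk-neutral probability p = (e^0.03 − 0.95)/(1.25 − 0.95) = 0.0805/0.3000 = 0.2682
Terminal stock prices: S_uu = 156.2, S_ud = 118.8, S_dd = 90.25
Terminal payoffs (K − S): max(-33.25, 0) = 0, max(4.25, 0) = 4.25, max(32.75, 0) = 32.75
Node u (S = 125): continuation = e^(−0.03)·[0.2682·0.0000 + 0.7318·4.2500] = 3.0183; exercise value = 0.0000 ≤ continuation, so V_u = 3.0183
Node d (S = 95): continuation = e^(−0.03)·[0.2682·4.2500 + 0.7318·32.7500] = 24.3648; exercise value = 28.0000 > continuation, so V_d = 28.0000 (exercise)
Node 0 (S = 100): continuation = e^(−0.03)·[0.2682·3.0183 + 0.7318·28.0000] = 20.6708; exercise value = 23.0000 > continuation, so V_0 = 23.0000 (exercise)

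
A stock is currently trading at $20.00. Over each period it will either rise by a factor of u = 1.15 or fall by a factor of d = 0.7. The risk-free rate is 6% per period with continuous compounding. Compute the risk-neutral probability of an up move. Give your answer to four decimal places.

p = 0.8041

Risk-neutral probability p = (e^0.06 − 0.7)/(1.15 − 0.7) = 0.3618/0.4500 = 0.8041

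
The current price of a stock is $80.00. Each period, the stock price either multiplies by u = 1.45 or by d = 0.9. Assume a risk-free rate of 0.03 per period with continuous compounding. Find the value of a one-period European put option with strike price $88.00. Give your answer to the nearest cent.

Risk-neutral probability p = (e^0.03 − 0.9)/(1.45 − 0.9) = 0.1305/0.5500 = 0.2372
Terminal stock prices: S_u = 116, S_d = 72
Terminal payoffs (K − S): max(-28, 0) = 0, max(16, 0) = 16
Node 0 (S = 80): V_0 = e^(−0.03)·[0.2372·0.0000 + 0.7628·16.0000] = 11.8442

$11.84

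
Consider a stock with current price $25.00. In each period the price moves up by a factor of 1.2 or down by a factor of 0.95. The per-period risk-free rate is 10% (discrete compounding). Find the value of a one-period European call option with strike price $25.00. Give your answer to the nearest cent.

Risk-neutral probability p = (1 + 0.1 − 0.95)/(1.2 − 0.95) = 0.1500/0.2500 = 0.6000
Terminal stock prices: S_u = 30, S_d = 23.75
Terminal payoffs (S − K): max(5, 0) = 5, max(-1.25, 0) = 0
Node 0 (S = 25): V_0 = 1/1.1·[0.6000·5.0000 + 0.4000·0.0000] = 2.7273

$2.73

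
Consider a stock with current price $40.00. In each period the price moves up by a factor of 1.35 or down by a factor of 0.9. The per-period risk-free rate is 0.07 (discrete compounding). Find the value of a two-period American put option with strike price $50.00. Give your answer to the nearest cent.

Risk-neutral probability p = (1 + 0.07 − 0.9)/(1.35 − 0.9) = 0.1700/0.4500 = 0.3778
Terminal stock prices: S_uu = 72.9, S_ud = 48.6, S_dd = 32.4
Terminal payoffs (K − S): max(-22.9, 0) = 0, max(1.4, 0) = 1.4, max(17.6, 0) = 17.6
Node u (S = 54): continuation = 1/1.07·[0.3778·0.0000 + 0.6222·1.4000] = 0.8141; exercise value = 0.0000 ≤ continuation, so V_u = 0.8141
Node d (S = 36): continuation = 1/1.07·[0.3778·1.4000 + 0.6222·17.6000] = 10.7290; exercise value = 14.0000 > continuation, so V_d = 14.0000 (exercise)
Node 0 (S = 40): continuation = 1/1.07·[0.3778·0.8141 + 0.6222·14.0000] = 8.4287; exercise value = 10.0000 > continuation, so V_0 = 10.0000 (exercise)

$10.00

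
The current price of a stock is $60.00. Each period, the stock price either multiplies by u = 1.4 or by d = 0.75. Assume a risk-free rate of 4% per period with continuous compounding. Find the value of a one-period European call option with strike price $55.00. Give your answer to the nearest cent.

Risk-neutral probability p = (e^0.04 − 0.75)/(1.4 − 0.75) = 0.2908/0.6500 = 0.4474
Terminal stock prices: S_u = 84, S_d = 45
Terminal payoffs (S − K): max(29, 0) = 29, max(-10, 0) = 0
Node 0 (S = 60): V_0 = e^(−0.04)·[0.4474·29.0000 + 0.5526·0.0000] = 12.4659

$12.47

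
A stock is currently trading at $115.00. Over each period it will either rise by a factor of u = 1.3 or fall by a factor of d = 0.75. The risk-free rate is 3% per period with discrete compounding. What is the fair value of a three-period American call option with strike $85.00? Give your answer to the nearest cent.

$41.47

Risk-neutral probability p = (1 + 0.03 − 0.75)/(1.3 − 0.75) = 0.2800/0.5500 = 0.5091
Terminal stock prices: S_uuu = 252.7, S_uud = 145.8, S_udd = 84.09, S_ddd = 48.52
Terminal payoffs (S − K): max(167.7, 0) = 167.7, max(60.76, 0) = 60.76, max(-0.9062, 0) = 0, max(-36.48, 0) = 0
Node uu (S = 194.4): continuation = 1/1.03·[0.5091·167.6550 + 0.4909·60.7625] = 111.8257; exercise value = 109.3500 ≤ continuation, so V_uu = 111.8257
Node ud (S = 112.1): continuation = 1/1.03·[0.5091·60.7625 + 0.4909·0.0000] = 30.0327; exercise value = 27.1250 ≤ continuation, so V_ud = 30.0327
Node dd (S = 64.69): continuation = 1/1.03·[0.5091·0.0000 + 0.4909·0.0000] = 0.0000; exercise value = 0.0000 ≤ continuation, so V_dd = 0.0000
Node u (S = 149.5): continuation = 1/1.03·[0.5091·111.8257 + 0.4909·30.0327] = 69.5852; exercise value = 64.5000 ≤ continuation, so V_u = 69.5852
Node d (S = 86.25): continuation = 1/1.03·[0.5091·30.0327 + 0.4909·0.0000] = 14.8440; exercise value = 1.2500 ≤ continuation, so V_d = 14.8440
Node 0 (S = 115): continuation = 1/1.03·[0.5091·69.5852 + 0.4909·14.8440] = 41.4682; exercise value = 30.0000 ≤ continuation, so V_0 = 41.4682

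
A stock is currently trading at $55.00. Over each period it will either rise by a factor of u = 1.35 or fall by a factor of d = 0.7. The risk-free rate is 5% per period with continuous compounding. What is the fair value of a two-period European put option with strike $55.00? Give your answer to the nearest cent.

$6.72

Risk-neutral probability p = (e^0.05 − 0.7)/(1.35 − 0.7) = 0.3513/0.6500 = 0.5404
Terminal stock prices: S_uu = 100.2, S_ud = 51.97, S_dd = 26.95
Terminal payoffs (K − S): max(-45.24, 0) = 0, max(3.025, 0) = 3.025, max(28.05, 0) = 28.05
Node u (S = 74.25): V_u = e^(−0.05)·[0.5404·0.0000 + 0.4596·3.0250] = 1.3224
Node d (S = 38.5): V_d = e^(−0.05)·[0.5404·3.0250 + 0.4596·28.0500] = 13.8176
Node 0 (S = 55): V_0 = e^(−0.05)·[0.5404·1.3224 + 0.4596·13.8176] = 6.7204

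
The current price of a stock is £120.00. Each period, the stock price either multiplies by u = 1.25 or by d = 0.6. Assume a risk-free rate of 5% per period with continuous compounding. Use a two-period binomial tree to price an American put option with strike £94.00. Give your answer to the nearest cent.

£7.17

Risk-neutral probability p = (e^0.05 − 0.6)/(1.25 − 0.6) = 0.4513/0.6500 = 0.6943
Terminal stock prices: S_uu = 187.5, S_ud = 90, S_dd = 43.2
Terminal payoffs (K − S): max(-93.5, 0) = 0, max(4, 0) = 4, max(50.8, 0) = 50.8
Node u (S = 150): continuation = e^(−0.05)·[0.6943·0.0000 + 0.3057·4.0000] = 1.1633; exercise value = 0.0000 ≤ continuation, so V_u = 1.1633
Node d (S = 72): continuation = e^(−0.05)·[0.6943·4.0000 + 0.3057·50.8000] = 17.4156; exercise value = 22.0000 > continuation, so V_d = 22.0000 (exercise)
Node 0 (S = 120): continuation = e^(−0.05)·[0.6943·1.1633 + 0.3057·22.0000] = 7.1664; exercise value = 0.0000 ≤ continuation, so V_0 = 7.1664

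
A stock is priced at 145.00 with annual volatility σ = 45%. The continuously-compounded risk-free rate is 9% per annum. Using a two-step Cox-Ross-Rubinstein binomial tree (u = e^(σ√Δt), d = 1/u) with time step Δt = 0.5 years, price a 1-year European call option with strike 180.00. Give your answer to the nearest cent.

20.82

CRR parameters: u = e^(σ√Δt) = e^(0.45·√0.5) = 1.3746, d = 1/u = 0.7275
Per-period rate: rΔt = 0.09·0.5 = 0.045, so R = e^0.045 = 1.0460
Risk-neutral probability p = (e^0.045 − 0.7275)/(1.3746 − 0.7275) = 0.3186/0.6472 = 0.4922
Terminal stock prices: S_uu = 274, S_ud = 145, S_dd = 76.73
Terminal payoffs (S − K): max(94, 0) = 94, max(-35, 0) = 0, max(-103.3, 0) = 0
Node u (S = 199.3): V_u = e^(−0.045)·[0.4922·94.0005 + 0.5078·0.0000] = 44.2343
Node d (S = 105.5): V_d = e^(−0.045)·[0.4922·0.0000 + 0.5078·0.0000] = 0.0000
Node 0 (S = 145): V_0 = e^(−0.045)·[0.4922·44.2343 + 0.5078·0.0000] = 20.8155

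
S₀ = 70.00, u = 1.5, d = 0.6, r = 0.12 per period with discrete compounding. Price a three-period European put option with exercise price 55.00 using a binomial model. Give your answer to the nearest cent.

Risk-neutral probability p = (1 + 0.12 − 0.6)/(1.5 − 0.6) = 0.5200/0.9000 = 0.5778
Terminal stock prices: S_uuu = 236.2, S_uud = 94.5, S_udd = 37.8, S_ddd = 15.12
Terminal payoffs (K − S): max(-181.2, 0) = 0, max(-39.5, 0) = 0, max(17.2, 0) = 17.2, max(39.88, 0) = 39.88
Node uu (S = 157.5): V_uu = 1/1.12·[0.5778·0.0000 + 0.4222·0.0000] = 0.0000
Node ud (S = 63): V_ud = 1/1.12·[0.5778·0.0000 + 0.4222·17.2000] = 6.4841
Node dd (S = 25.2): V_dd = 1/1.12·[0.5778·17.2000 + 0.4222·39.8800] = 23.9071
Node u (S = 105): V_u = 1/1.12·[0.5778·0.0000 + 0.4222·6.4841] = 2.4444
Node d (S = 42): V_d = 1/1.12·[0.5778·6.4841 + 0.4222·23.9071] = 12.3576
Node 0 (S = 70): V_0 = 1/1.12·[0.5778·2.4444 + 0.4222·12.3576] = 5.9196

5.92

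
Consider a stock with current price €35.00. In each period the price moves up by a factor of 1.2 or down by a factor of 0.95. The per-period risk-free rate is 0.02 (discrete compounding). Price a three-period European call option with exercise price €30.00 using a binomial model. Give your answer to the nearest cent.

Risk-neutral probability p = (1 + 0.02 − 0.95)/(1.2 − 0.95) = 0.0700/0.2500 = 0.2800
Terminal stock prices: S_uuu = 60.48, S_uud = 47.88, S_udd = 37.91, S_ddd = 30.01
Terminal payoffs (S − K): max(30.48, 0) = 30.48, max(17.88, 0) = 17.88, max(7.905, 0) = 7.905, max(0.008125, 0) = 0.008125
Node uu (S = 50.4): V_uu = 1/1.02·[0.2800·30.4800 + 0.7200·17.8800] = 20.9882
Node ud (S = 39.9): V_ud = 1/1.02·[0.2800·17.8800 + 0.7200·7.9050] = 10.4882
Node dd (S = 31.59): V_dd = 1/1.02·[0.2800·7.9050 + 0.7200·0.0081] = 2.1757
Node u (S = 42): V_u = 1/1.02·[0.2800·20.9882 + 0.7200·10.4882] = 13.1649
Node d (S = 33.25): V_d = 1/1.02·[0.2800·10.4882 + 0.7200·2.1757] = 4.4149
Node 0 (S = 35): V_0 = 1/1.02·[0.2800·13.1649 + 0.7200·4.4149] = 6.7303

€6.73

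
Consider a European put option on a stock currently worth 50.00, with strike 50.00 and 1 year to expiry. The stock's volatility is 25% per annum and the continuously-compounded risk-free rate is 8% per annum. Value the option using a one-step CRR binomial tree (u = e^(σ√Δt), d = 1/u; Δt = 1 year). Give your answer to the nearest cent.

4.06

CRR parameters: u = e^(σ√Δt) = e^(0.25·√1) = 1.2840, d = 1/u = 0.7788
Per-period rate: rΔt = 0.08·1 = 0.08, so R = e^0.08 = 1.0833
Risk-neutral probability p = (e^0.08 − 0.7788)/(1.2840 − 0.7788) = 0.3045/0.5052 = 0.6027
Terminal stock prices: S_u = 64.2, S_d = 38.94
Terminal payoffs (K − S): max(-14.2, 0) = 0, max(11.06, 0) = 11.06
Node 0 (S = 50): V_0 = e^(−0.08)·[0.6027·0.0000 + 0.3973·11.0600] = 4.0565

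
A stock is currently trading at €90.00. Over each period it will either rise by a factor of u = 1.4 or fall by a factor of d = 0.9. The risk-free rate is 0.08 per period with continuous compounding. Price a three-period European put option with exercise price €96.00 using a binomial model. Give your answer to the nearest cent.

Risk-neutral probability p = (e^0.08 − 0.9)/(1.4 − 0.9) = 0.1833/0.5000 = 0.3666
Terminal stock prices: S_uuu = 247, S_uud = 158.8, S_udd = 102.1, S_ddd = 65.61
Terminal payoffs (K − S): max(-151, 0) = 0, max(-62.76, 0) = 0, max(-6.06, 0) = 0, max(30.39, 0) = 30.39
Node uu (S = 176.4): V_uu = e^(−0.08)·[0.3666·0.0000 + 0.6334·0.0000] = 0.0000
Node ud (S = 113.4): V_ud = e^(−0.08)·[0.3666·0.0000 + 0.6334·0.0000] = 0.0000
Node dd (S = 72.9): V_dd = e^(−0.08)·[0.3666·0.0000 + 0.6334·30.3900] = 17.7698
Node u (S = 126): V_u = e^(−0.08)·[0.3666·0.0000 + 0.6334·0.0000] = 0.0000
Node d (S = 81): V_d = e^(−0.08)·[0.3666·0.0000 + 0.6334·17.7698] = 10.3905
Node 0 (S = 90): V_0 = e^(−0.08)·[0.3666·0.0000 + 0.6334·10.3905] = 6.0756

€6.08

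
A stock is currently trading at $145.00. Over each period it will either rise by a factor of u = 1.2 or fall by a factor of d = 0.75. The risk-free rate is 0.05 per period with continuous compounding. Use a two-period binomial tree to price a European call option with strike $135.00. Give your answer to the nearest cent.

Risk-neutral probability p = (e^0.05 − 0.75)/(1.2 − 0.75) = 0.3013/0.4500 = 0.6695
Terminal stock prices: S_uu = 208.8, S_ud = 130.5, S_dd = 81.56
Terminal payoffs (S − K): max(73.8, 0) = 73.8, max(-4.5, 0) = 0, max(-53.44, 0) = 0
Node u (S = 174): V_u = e^(−0.05)·[0.6695·73.8000 + 0.3305·0.0000] = 46.9988
Node d (S = 108.8): V_d = e^(−0.05)·[0.6695·0.0000 + 0.3305·0.0000] = 0.0000
Node 0 (S = 145): V_0 = e^(−0.05)·[0.6695·46.9988 + 0.3305·0.0000] = 29.9307

$29.93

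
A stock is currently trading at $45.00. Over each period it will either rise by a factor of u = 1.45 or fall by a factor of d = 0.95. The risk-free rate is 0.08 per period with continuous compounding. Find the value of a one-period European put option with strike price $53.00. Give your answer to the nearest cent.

$6.94

Risk-neutral probability p = (e^0.08 − 0.95)/(1.45 − 0.95) = 0.1333/0.5000 = 0.2666
Terminal stock prices: S_u = 65.25, S_d = 42.75
Terminal payoffs (K − S): max(-12.25, 0) = 0, max(10.25, 0) = 10.25
Node 0 (S = 45): V_0 = e^(−0.08)·[0.2666·0.0000 + 0.7334·10.2500] = 6.9396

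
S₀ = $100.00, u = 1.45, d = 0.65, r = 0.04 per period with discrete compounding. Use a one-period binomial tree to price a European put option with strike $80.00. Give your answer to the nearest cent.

Risk-neutral probability p = (1 + 0.04 − 0.65)/(1.45 − 0.65) = 0.3900/0.8000 = 0.4875
Terminal stock prices: S_u = 145, S_d = 65
Terminal payoffs (K − S): max(-65, 0) = 0, max(15, 0) = 15
Node 0 (S = 100): V_0 = 1/1.04·[0.4875·0.0000 + 0.5125·15.0000] = 7.3918

$7.39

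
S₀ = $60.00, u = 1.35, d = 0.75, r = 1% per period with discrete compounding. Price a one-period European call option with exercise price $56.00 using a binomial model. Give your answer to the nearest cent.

Risk-neutral probability p = (1 + 0.01 − 0.75)/(1.35 − 0.75) = 0.2600/0.6000 = 0.4333
Terminal stock prices: S_u = 81, S_d = 45
Terminal payoffs (S − K): max(25, 0) = 25, max(-11, 0) = 0
Node 0 (S = 60): V_0 = 1/1.01·[0.4333·25.0000 + 0.5667·0.0000] = 10.7261

$10.73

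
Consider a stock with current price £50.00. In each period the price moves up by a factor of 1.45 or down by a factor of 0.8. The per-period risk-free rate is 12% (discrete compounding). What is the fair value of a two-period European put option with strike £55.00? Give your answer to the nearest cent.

£4.73

Risk-neutral probability p = (1 + 0.12 − 0.8)/(1.45 − 0.8) = 0.3200/0.6500 = 0.4923
Terminal stock prices: S_uu = 105.1, S_ud = 58, S_dd = 32
Terminal payoffs (K − S): max(-50.12, 0) = 0, max(-3, 0) = 0, max(23, 0) = 23
Node u (S = 72.5): V_u = 1/1.12·[0.4923·0.0000 + 0.5077·0.0000] = 0.0000
Node d (S = 40): V_d = 1/1.12·[0.4923·0.0000 + 0.5077·23.0000] = 10.4258
Node 0 (S = 50): V_0 = 1/1.12·[0.4923·0.0000 + 0.5077·10.4258] = 4.7260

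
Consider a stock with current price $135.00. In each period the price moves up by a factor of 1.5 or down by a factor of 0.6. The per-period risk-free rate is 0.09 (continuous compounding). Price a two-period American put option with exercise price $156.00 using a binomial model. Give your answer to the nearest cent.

Risk-neutral probability p = (e^0.09 − 0.6)/(1.5 − 0.6) = 0.4942/0.9000 = 0.5491
Terminal stock prices: S_uu = 303.8, S_ud = 121.5, S_dd = 48.6
Terminal payoffs (K − S): max(-147.8, 0) = 0, max(34.5, 0) = 34.5, max(107.4, 0) = 107.4
Node u (S = 202.5): continuation = e^(−0.09)·[0.5491·0.0000 + 0.4509·34.5000] = 14.2177; exercise value = 0.0000 ≤ continuation, so V_u = 14.2177
Node d (S = 81): continuation = e^(−0.09)·[0.5491·34.5000 + 0.4509·107.4000] = 61.5733; exercise value = 75.0000 > continuation, so V_d = 75.0000 (exercise)
Node 0 (S = 135): continuation = e^(−0.09)·[0.5491·14.2177 + 0.4509·75.0000] = 38.0428; exercise value = 21.0000 ≤ continuation, so V_0 = 38.0428

$38.04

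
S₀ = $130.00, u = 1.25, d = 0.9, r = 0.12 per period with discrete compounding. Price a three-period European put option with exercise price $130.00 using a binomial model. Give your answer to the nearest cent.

$1.28

Risk-neutral probability p = (1 + 0.12 − 0.9)/(1.25 − 0.9) = 0.2200/0.3500 = 0.6286
Terminal stock prices: S_uuu = 253.9, S_uud = 182.8, S_udd = 131.6, S_ddd = 94.77
Terminal payoffs (K − S): max(-123.9, 0) = 0, max(-52.81, 0) = 0, max(-1.625, 0) = 0, max(35.23, 0) = 35.23
Node uu (S = 203.1): V_uu = 1/1.12·[0.6286·0.0000 + 0.3714·0.0000] = 0.0000
Node ud (S = 146.2): V_ud = 1/1.12·[0.6286·0.0000 + 0.3714·0.0000] = 0.0000
Node dd (S = 105.3): V_dd = 1/1.12·[0.6286·0.0000 + 0.3714·35.2300] = 11.6834
Node u (S = 162.5): V_u = 1/1.12·[0.6286·0.0000 + 0.3714·0.0000] = 0.0000
Node d (S = 117): V_d = 1/1.12·[0.6286·0.0000 + 0.3714·11.6834] = 3.8746
Node 0 (S = 130): V_0 = 1/1.12·[0.6286·0.0000 + 0.3714·3.8746] = 1.2849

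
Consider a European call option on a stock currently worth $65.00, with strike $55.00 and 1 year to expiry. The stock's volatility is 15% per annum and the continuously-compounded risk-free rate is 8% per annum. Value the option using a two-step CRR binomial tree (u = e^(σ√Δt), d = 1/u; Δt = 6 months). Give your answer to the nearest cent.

CRR parameters: u = e^(σ√Δt) = e^(0.15·√0.5) = 1.1119, d = 1/u = 0.8994
Per-period rate: rΔt = 0.08·0.5 = 0.04, so R = e^0.04 = 1.0408
Risk-neutral probability p = (e^0.04 − 0.8994)/(1.1119 − 0.8994) = 0.1414/0.2125 = 0.6655
Terminal stock prices: S_uu = 80.36, S_ud = 65, S_dd = 52.58
Terminal payoffs (S − K): max(25.36, 0) = 25.36, max(10, 0) = 10, max(-2.424, 0) = 0
Node u (S = 72.27): V_u = e^(−0.04)·[0.6655·25.3602 + 0.3345·10.0000] = 19.4298
Node d (S = 58.46): V_d = e^(−0.04)·[0.6655·10.0000 + 0.3345·0.0000] = 6.3944
Node 0 (S = 65): V_0 = e^(−0.04)·[0.6655·19.4298 + 0.3345·6.3944] = 14.4789

$14.48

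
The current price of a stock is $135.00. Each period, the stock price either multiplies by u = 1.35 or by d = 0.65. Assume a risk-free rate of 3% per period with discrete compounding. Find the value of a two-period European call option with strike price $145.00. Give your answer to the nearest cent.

Risk-neutral probability p = (1 + 0.03 − 0.65)/(1.35 − 0.65) = 0.3800/0.7000 = 0.5429
Terminal stock prices: S_uu = 246, S_ud = 118.5, S_dd = 57.04
Terminal payoffs (S − K): max(101, 0) = 101, max(-26.54, 0) = 0, max(-87.96, 0) = 0
Node u (S = 182.2): V_u = 1/1.03·[0.5429·101.0375 + 0.4571·0.0000] = 53.2514
Node d (S = 87.75): V_d = 1/1.03·[0.5429·0.0000 + 0.4571·0.0000] = 0.0000
Node 0 (S = 135): V_0 = 1/1.03·[0.5429·53.2514 + 0.4571·0.0000] = 28.0659

$28.07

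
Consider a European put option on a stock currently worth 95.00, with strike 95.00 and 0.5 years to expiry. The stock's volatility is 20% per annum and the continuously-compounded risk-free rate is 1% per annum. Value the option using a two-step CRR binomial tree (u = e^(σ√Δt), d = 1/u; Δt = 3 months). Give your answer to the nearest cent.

4.50

CRR parameters: u = e^(σ√Δt) = e^(0.2·√0.25) = 1.1052, d = 1/u = 0.9048
Per-period rate: rΔt = 0.01·0.25 = 0.0025, so R = e^0.0025 = 1.0025
Risk-neutral probability p = (e^0.0025 − 0.9048)/(1.1052 − 0.9048) = 0.0977/0.2003 = 0.4875
Terminal stock prices: S_uu = 116, S_ud = 95, S_dd = 77.78
Terminal payoffs (K − S): max(-21.03, 0) = 0, max(0, 0) = 0, max(17.22, 0) = 17.22
Node u (S = 105): V_u = e^(−0.0025)·[0.4875·0.0000 + 0.5125·0.0000] = 0.0000
Node d (S = 85.96): V_d = e^(−0.0025)·[0.4875·0.0000 + 0.5125·17.2206] = 8.8032
Node 0 (S = 95): V_0 = e^(−0.0025)·[0.4875·0.0000 + 0.5125·8.8032] = 4.5003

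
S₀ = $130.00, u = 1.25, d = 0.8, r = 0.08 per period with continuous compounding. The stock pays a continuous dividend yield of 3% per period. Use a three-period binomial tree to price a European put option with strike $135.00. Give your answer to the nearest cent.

$12.60

Per-period risk-free factor R = e^0.08 = 1.0833; dividend-adjusted growth = e^(0.08−0.03) = 1.0513.
Risk-neutral probability p = (1.0513 − 0.8)/(1.25 − 0.8) = 0.2513/0.4500 = 0.5584
Terminal stock prices: S_uuu = 253.9, S_uud = 162.5, S_udd = 104, S_ddd = 66.56
Terminal payoffs (K − S): max(-118.9, 0) = 0, max(-27.5, 0) = 0, max(31, 0) = 31, max(68.44, 0) = 68.44
Node uu (S = 203.1): V_uu = e^(−0.08)·[0.5584·0.0000 + 0.4416·0.0000] = 0.0000
Node ud (S = 130): V_ud = e^(−0.08)·[0.5584·0.0000 + 0.4416·31.0000] = 12.6377
Node dd (S = 83.2): V_dd = e^(−0.08)·[0.5584·31.0000 + 0.4416·68.4400] = 43.8796
Node u (S = 162.5): V_u = e^(−0.08)·[0.5584·0.0000 + 0.4416·12.6377] = 5.1519
Node d (S = 104): V_d = e^(−0.08)·[0.5584·12.6377 + 0.4416·43.8796] = 24.4023
Node 0 (S = 130): V_0 = e^(−0.08)·[0.5584·5.1519 + 0.4416·24.4023] = 12.6036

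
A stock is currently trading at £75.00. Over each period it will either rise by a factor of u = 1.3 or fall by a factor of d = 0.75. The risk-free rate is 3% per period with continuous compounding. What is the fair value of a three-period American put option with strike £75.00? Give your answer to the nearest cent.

£11.93

Risk-neutral probability p = (e^0.03 − 0.75)/(1.3 − 0.75) = 0.2805/0.5500 = 0.5099
Terminal stock prices: S_uuu = 164.8, S_uud = 95.06, S_udd = 54.84, S_ddd = 31.64
Terminal payoffs (K − S): max(-89.78, 0) = 0, max(-20.06, 0) = 0, max(20.16, 0) = 20.16, max(43.36, 0) = 43.36
Node uu (S = 126.8): continuation = e^(−0.03)·[0.5099·0.0000 + 0.4901·0.0000] = 0.0000; exercise value = 0.0000 ≤ continuation, so V_uu = 0.0000
Node ud (S = 73.12): continuation = e^(−0.03)·[0.5099·0.0000 + 0.4901·20.1562] = 9.5863; exercise value = 1.8750 ≤ continuation, so V_ud = 9.5863
Node dd (S = 42.19): continuation = e^(−0.03)·[0.5099·20.1562 + 0.4901·43.3594] = 30.5959; exercise value = 32.8125 > continuation, so V_dd = 32.8125 (exercise)
Node u (S = 97.5): continuation = e^(−0.03)·[0.5099·0.0000 + 0.4901·9.5863] = 4.5592; exercise value = 0.0000 ≤ continuation, so V_u = 4.5592
Node d (S = 56.25): continuation = e^(−0.03)·[0.5099·9.5863 + 0.4901·32.8125] = 20.3493; exercise value = 18.7500 ≤ continuation, so V_d = 20.3493
Node 0 (S = 75): continuation = e^(−0.03)·[0.5099·4.5592 + 0.4901·20.3493] = 11.9342; exercise value = 0.0000 ≤ continuation, so V_0 = 11.9342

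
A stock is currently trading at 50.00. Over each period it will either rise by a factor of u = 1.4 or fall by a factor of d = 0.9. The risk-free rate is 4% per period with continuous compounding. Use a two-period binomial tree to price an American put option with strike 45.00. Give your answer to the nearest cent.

2.14

Risk-neutral probability p = (e^0.04 − 0.9)/(1.4 − 0.9) = 0.1408/0.5000 = 0.2816
Terminal stock prices: S_uu = 98, S_ud = 63, S_dd = 40.5
Terminal payoffs (K − S): max(-53, 0) = 0, max(-18, 0) = 0, max(4.5, 0) = 4.5
Node u (S = 70): continuation = e^(−0.04)·[0.2816·0.0000 + 0.7184·0.0000] = 0.0000; exercise value = 0.0000 ≤ continuation, so V_u = 0.0000
Node d (S = 45): continuation = e^(−0.04)·[0.2816·0.0000 + 0.7184·4.5000] = 3.1059; exercise value = 0.0000 ≤ continuation, so V_d = 3.1059
Node 0 (S = 50): continuation = e^(−0.04)·[0.2816·0.0000 + 0.7184·3.1059] = 2.1438; exercise value = 0.0000 ≤ continuation, so V_0 = 2.1438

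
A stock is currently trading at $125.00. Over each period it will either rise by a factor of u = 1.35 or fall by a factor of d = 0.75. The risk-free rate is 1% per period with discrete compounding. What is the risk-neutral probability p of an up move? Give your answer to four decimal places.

Risk-neutral probability p = (1 + 0.01 − 0.75)/(1.35 − 0.75) = 0.2600/0.6000 = 0.4333

p = 0.4333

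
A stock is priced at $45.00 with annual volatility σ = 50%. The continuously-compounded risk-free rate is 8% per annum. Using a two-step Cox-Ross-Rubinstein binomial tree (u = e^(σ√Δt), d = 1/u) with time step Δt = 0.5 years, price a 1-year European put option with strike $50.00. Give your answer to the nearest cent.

CRR parameters: u = e^(σ√Δt) = e^(0.5·√0.5) = 1.4241, d = 1/u = 0.7022
Per-period rate: rΔt = 0.08·0.5 = 0.04, so R = e^0.04 = 1.0408
Risk-neutral probability p = (e^0.04 − 0.7022)/(1.4241 − 0.7022) = 0.3386/0.7219 = 0.4691
Terminal stock prices: S_uu = 91.27, S_ud = 45, S_dd = 22.19
Terminal payoffs (K − S): max(-41.27, 0) = 0, max(5, 0) = 5, max(27.81, 0) = 27.81
Node u (S = 64.09): V_u = e^(−0.04)·[0.4691·0.0000 + 0.5309·5.0000] = 2.5507
Node d (S = 31.6): V_d = e^(−0.04)·[0.4691·5.0000 + 0.5309·27.8119] = 16.4410
Node 0 (S = 45): V_0 = e^(−0.04)·[0.4691·2.5507 + 0.5309·16.4410] = 9.5365

$9.54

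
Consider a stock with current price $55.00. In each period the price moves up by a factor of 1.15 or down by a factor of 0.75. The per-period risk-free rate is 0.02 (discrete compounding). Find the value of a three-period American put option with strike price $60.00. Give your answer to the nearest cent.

Risk-neutral probability p = (1 + 0.02 − 0.75)/(1.15 − 0.75) = 0.2700/0.4000 = 0.6750
Terminal stock prices: S_uuu = 83.65, S_uud = 54.55, S_udd = 35.58, S_ddd = 23.2
Terminal payoffs (K − S): max(-23.65, 0) = 0, max(5.447, 0) = 5.447, max(24.42, 0) = 24.42, max(36.8, 0) = 36.8
Node uu (S = 72.74): continuation = 1/1.02·[0.6750·0.0000 + 0.3250·5.4469] = 1.7355; exercise value = 0.0000 ≤ continuation, so V_uu = 1.7355
Node ud (S = 47.44): continuation = 1/1.02·[0.6750·5.4469 + 0.3250·24.4219] = 11.3860; exercise value = 12.5625 > continuation, so V_ud = 12.5625 (exercise)
Node dd (S = 30.94): continuation = 1/1.02·[0.6750·24.4219 + 0.3250·36.7969] = 27.8860; exercise value = 29.0625 > continuation, so V_dd = 29.0625 (exercise)
Node u (S = 63.25): continuation = 1/1.02·[0.6750·1.7355 + 0.3250·12.5625] = 5.1513; exercise value = 0.0000 ≤ continuation, so V_u = 5.1513
Node d (S = 41.25): continuation = 1/1.02·[0.6750·12.5625 + 0.3250·29.0625] = 17.5735; exercise value = 18.7500 > continuation, so V_d = 18.7500 (exercise)
Node 0 (S = 55): continuation = 1/1.02·[0.6750·5.1513 + 0.3250·18.7500] = 9.3832; exercise value = 5.0000 ≤ continuation, so V_0 = 9.3832

$9.38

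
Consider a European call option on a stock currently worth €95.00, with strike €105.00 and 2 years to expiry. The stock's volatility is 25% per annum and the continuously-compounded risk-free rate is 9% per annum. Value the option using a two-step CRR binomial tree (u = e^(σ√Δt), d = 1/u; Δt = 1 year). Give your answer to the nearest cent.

CRR parameters: u = e^(σ√Δt) = e^(0.25·√1) = 1.2840, d = 1/u = 0.7788
Per-period rate: rΔt = 0.09·1 = 0.09, so R = e^0.09 = 1.0942
Risk-neutral probability p = (e^0.09 − 0.7788)/(1.2840 − 0.7788) = 0.3154/0.5052 = 0.6242
Terminal stock prices: S_uu = 156.6, S_ud = 95, S_dd = 57.62
Terminal payoffs (S − K): max(51.63, 0) = 51.63, max(-10, 0) = 0, max(-47.38, 0) = 0
Node u (S = 122): V_u = e^(−0.09)·[0.6242·51.6285 + 0.3758·0.0000] = 29.4540
Node d (S = 73.99): V_d = e^(−0.09)·[0.6242·0.0000 + 0.3758·0.0000] = 0.0000
Node 0 (S = 95): V_0 = e^(−0.09)·[0.6242·29.4540 + 0.3758·0.0000] = 16.8034

€16.80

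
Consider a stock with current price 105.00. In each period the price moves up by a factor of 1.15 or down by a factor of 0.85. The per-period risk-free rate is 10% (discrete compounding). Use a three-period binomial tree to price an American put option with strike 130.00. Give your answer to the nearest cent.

25.00

Risk-neutral probability p = (1 + 0.1 − 0.85)/(1.15 − 0.85) = 0.2500/0.3000 = 0.8333
Terminal stock prices: S_uuu = 159.7, S_uud = 118, S_udd = 87.24, S_ddd = 64.48
Terminal payoffs (K − S): max(-29.69, 0) = 0, max(11.97, 0) = 11.97, max(42.76, 0) = 42.76, max(65.52, 0) = 65.52
Node uu (S = 138.9): continuation = 1/1.1·[0.8333·0.0000 + 0.1667·11.9669] = 1.8132; exercise value = 0.0000 ≤ continuation, so V_uu = 1.8132
Node ud (S = 102.6): continuation = 1/1.1·[0.8333·11.9669 + 0.1667·42.7581] = 15.5443; exercise value = 27.3625 > continuation, so V_ud = 27.3625 (exercise)
Node dd (S = 75.86): continuation = 1/1.1·[0.8333·42.7581 + 0.1667·65.5169] = 42.3193; exercise value = 54.1375 > continuation, so V_dd = 54.1375 (exercise)
Node u (S = 120.7): continuation = 1/1.1·[0.8333·1.8132 + 0.1667·27.3625] = 5.5194; exercise value = 9.2500 > continuation, so V_u = 9.2500 (exercise)
Node d (S = 89.25): continuation = 1/1.1·[0.8333·27.3625 + 0.1667·54.1375] = 28.9318; exercise value = 40.7500 > continuation, so V_d = 40.7500 (exercise)
Node 0 (S = 105): continuation = 1/1.1·[0.8333·9.2500 + 0.1667·40.7500] = 13.1818; exercise value = 25.0000 > continuation, so V_0 = 25.0000 (exercise)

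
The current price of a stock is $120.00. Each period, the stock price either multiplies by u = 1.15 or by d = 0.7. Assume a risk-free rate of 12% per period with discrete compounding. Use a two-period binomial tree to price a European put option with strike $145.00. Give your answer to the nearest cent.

$5.11

Risk-neutral probability p = (1 + 0.12 − 0.7)/(1.15 − 0.7) = 0.4200/0.4500 = 0.9333
Terminal stock prices: S_uu = 158.7, S_ud = 96.6, S_dd = 58.8
Terminal payoffs (K − S): max(-13.7, 0) = 0, max(48.4, 0) = 48.4, max(86.2, 0) = 86.2
Node u (S = 138): V_u = 1/1.12·[0.9333·0.0000 + 0.0667·48.4000] = 2.8810
Node d (S = 84): V_d = 1/1.12·[0.9333·48.4000 + 0.0667·86.2000] = 45.4643
Node 0 (S = 120): V_0 = 1/1.12·[0.9333·2.8810 + 0.0667·45.4643] = 5.1070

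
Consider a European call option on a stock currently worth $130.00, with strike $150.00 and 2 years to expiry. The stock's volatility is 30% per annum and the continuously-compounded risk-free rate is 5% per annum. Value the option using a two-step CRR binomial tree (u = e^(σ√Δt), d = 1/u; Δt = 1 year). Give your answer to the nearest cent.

$20.43

CRR parameters: u = e^(σ√Δt) = e^(0.3·√1) = 1.3499, d = 1/u = 0.7408
Per-period rate: rΔt = 0.05·1 = 0.05, so R = e^0.05 = 1.0513
Risk-neutral probability p = (e^0.05 − 0.7408)/(1.3499 − 0.7408) = 0.3105/0.6090 = 0.5097
Terminal stock prices: S_uu = 236.9, S_ud = 130, S_dd = 71.35
Terminal payoffs (S − K): max(86.88, 0) = 86.88, max(-20, 0) = 0, max(-78.65, 0) = 0
Node u (S = 175.5): V_u = e^(−0.05)·[0.5097·86.8754 + 0.4903·0.0000] = 42.1242
Node d (S = 96.31): V_d = e^(−0.05)·[0.5097·0.0000 + 0.4903·0.0000] = 0.0000
Node 0 (S = 130): V_0 = e^(−0.05)·[0.5097·42.1242 + 0.4903·0.0000] = 20.4252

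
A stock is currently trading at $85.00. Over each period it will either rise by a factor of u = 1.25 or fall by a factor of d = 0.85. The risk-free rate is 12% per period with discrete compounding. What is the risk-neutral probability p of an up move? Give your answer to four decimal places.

Risk-neutral probability p = (1 + 0.12 − 0.85)/(1.25 − 0.85) = 0.2700/0.4000 = 0.6750

p = 0.6750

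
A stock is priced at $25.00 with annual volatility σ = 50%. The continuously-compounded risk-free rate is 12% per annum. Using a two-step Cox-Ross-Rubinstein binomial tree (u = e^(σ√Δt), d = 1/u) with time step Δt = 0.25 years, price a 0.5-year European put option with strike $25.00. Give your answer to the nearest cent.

$2.33

CRR parameters: u = e^(σ√Δt) = e^(0.5·√0.25) = 1.2840, d = 1/u = 0.7788
Per-period rate: rΔt = 0.12·0.25 = 0.03, so R = e^0.03 = 1.0305
Risk-neutral probability p = (e^0.03 − 0.7788)/(1.2840 − 0.7788) = 0.2517/0.5052 = 0.4981
Terminal stock prices: S_uu = 41.22, S_ud = 25, S_dd = 15.16
Terminal payoffs (K − S): max(-16.22, 0) = 0, max(0, 0) = 0, max(9.837, 0) = 9.837
Node u (S = 32.1): V_u = e^(−0.03)·[0.4981·0.0000 + 0.5019·0.0000] = 0.0000
Node d (S = 19.47): V_d = e^(−0.03)·[0.4981·0.0000 + 0.5019·9.8367] = 4.7911
Node 0 (S = 25): V_0 = e^(−0.03)·[0.4981·0.0000 + 0.5019·4.7911] = 2.3336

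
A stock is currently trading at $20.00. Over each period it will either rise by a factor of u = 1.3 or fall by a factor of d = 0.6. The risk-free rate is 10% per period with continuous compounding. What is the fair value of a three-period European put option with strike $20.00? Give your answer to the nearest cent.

$1.57

Risk-neutral probability p = (e^0.1 − 0.6)/(1.3 − 0.6) = 0.5052/0.7000 = 0.7217
Terminal stock prices: S_uuu = 43.94, S_uud = 20.28, S_udd = 9.36, S_ddd = 4.32
Terminal payoffs (K − S): max(-23.94, 0) = 0, max(-0.28, 0) = 0, max(10.64, 0) = 10.64, max(15.68, 0) = 15.68
Node uu (S = 33.8): V_uu = e^(−0.1)·[0.7217·0.0000 + 0.2783·0.0000] = 0.0000
Node ud (S = 15.6): V_ud = e^(−0.1)·[0.7217·0.0000 + 0.2783·10.6400] = 2.6796
Node dd (S = 7.2): V_dd = e^(−0.1)·[0.7217·10.6400 + 0.2783·15.6800] = 10.8967
Node u (S = 26): V_u = e^(−0.1)·[0.7217·0.0000 + 0.2783·2.6796] = 0.6748
Node d (S = 12): V_d = e^(−0.1)·[0.7217·2.6796 + 0.2783·10.8967] = 4.4940
Node 0 (S = 20): V_0 = e^(−0.1)·[0.7217·0.6748 + 0.2783·4.4940] = 1.5724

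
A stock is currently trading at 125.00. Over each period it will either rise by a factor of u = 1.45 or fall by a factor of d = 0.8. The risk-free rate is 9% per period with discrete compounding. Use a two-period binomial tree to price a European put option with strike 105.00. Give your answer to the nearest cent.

6.45

Risk-neutral probability p = (1 + 0.09 − 0.8)/(1.45 − 0.8) = 0.2900/0.6500 = 0.4462
Terminal stock prices: S_uu = 262.8, S_ud = 145, S_dd = 80
Terminal payoffs (K − S): max(-157.8, 0) = 0, max(-40, 0) = 0, max(25, 0) = 25
Node u (S = 181.2): V_u = 1/1.09·[0.4462·0.0000 + 0.5538·0.0000] = 0.0000
Node d (S = 100): V_d = 1/1.09·[0.4462·0.0000 + 0.5538·25.0000] = 12.7029
Node 0 (S = 125): V_0 = 1/1.09·[0.4462·0.0000 + 0.5538·12.7029] = 6.4545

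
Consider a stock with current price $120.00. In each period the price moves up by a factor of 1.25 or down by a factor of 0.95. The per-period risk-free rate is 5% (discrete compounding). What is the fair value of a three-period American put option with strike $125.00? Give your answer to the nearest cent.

Risk-neutral probability p = (1 + 0.05 − 0.95)/(1.25 − 0.95) = 0.1000/0.3000 = 0.3333
Terminal stock prices: S_uuu = 234.4, S_uud = 178.1, S_udd = 135.4, S_ddd = 102.9
Terminal payoffs (K − S): max(-109.4, 0) = 0, max(-53.12, 0) = 0, max(-10.38, 0) = 0, max(22.12, 0) = 22.12
Node uu (S = 187.5): continuation = 1/1.05·[0.3333·0.0000 + 0.6667·0.0000] = 0.0000; exercise value = 0.0000 ≤ continuation, so V_uu = 0.0000
Node ud (S = 142.5): continuation = 1/1.05·[0.3333·0.0000 + 0.6667·0.0000] = 0.0000; exercise value = 0.0000 ≤ continuation, so V_ud = 0.0000
Node dd (S = 108.3): continuation = 1/1.05·[0.3333·0.0000 + 0.6667·22.1150] = 14.0413; exercise value = 16.7000 > continuation, so V_dd = 16.7000 (exercise)
Node u (S = 150): continuation = 1/1.05·[0.3333·0.0000 + 0.6667·0.0000] = 0.0000; exercise value = 0.0000 ≤ continuation, so V_u = 0.0000
Node d (S = 114): continuation = 1/1.05·[0.3333·0.0000 + 0.6667·16.7000] = 10.6032; exercise value = 11.0000 > continuation, so V_d = 11.0000 (exercise)
Node 0 (S = 120): continuation = 1/1.05·[0.3333·0.0000 + 0.6667·11.0000] = 6.9841; exercise value = 5.0000 ≤ continuation, so V_0 = 6.9841

$6.98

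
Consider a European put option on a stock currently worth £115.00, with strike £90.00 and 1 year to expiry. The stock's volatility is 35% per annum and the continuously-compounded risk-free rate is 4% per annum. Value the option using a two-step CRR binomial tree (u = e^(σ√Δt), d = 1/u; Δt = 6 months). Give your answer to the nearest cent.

£5.19

CRR parameters: u = e^(σ√Δt) = e^(0.35·√0.5) = 1.2808, d = 1/u = 0.7808
Per-period rate: rΔt = 0.04·0.5 = 0.02, so R = e^0.02 = 1.0202
Risk-neutral probability p = (e^0.02 − 0.7808)/(1.2808 − 0.7808) = 0.2394/0.5000 = 0.4788
Terminal stock prices: S_uu = 188.7, S_ud = 115, S_dd = 70.1
Terminal payoffs (K − S): max(-98.65, 0) = 0, max(-25, 0) = 0, max(19.9, 0) = 19.9
Node u (S = 147.3): V_u = e^(−0.02)·[0.4788·0.0000 + 0.5212·0.0000] = 0.0000
Node d (S = 89.79): V_d = e^(−0.02)·[0.4788·0.0000 + 0.5212·19.8976] = 10.1645
Node 0 (S = 115): V_0 = e^(−0.02)·[0.4788·0.0000 + 0.5212·10.1645] = 5.1924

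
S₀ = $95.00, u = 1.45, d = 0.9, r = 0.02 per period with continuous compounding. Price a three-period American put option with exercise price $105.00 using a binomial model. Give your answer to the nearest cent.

$16.46

Risk-neutral probability p = (e^0.02 − 0.9)/(1.45 − 0.9) = 0.1202/0.5500 = 0.2185
Terminal stock prices: S_uuu = 289.6, S_uud = 179.8, S_udd = 111.6, S_ddd = 69.26
Terminal payoffs (K − S): max(-184.6, 0) = 0, max(-74.76, 0) = 0, max(-6.578, 0) = 0, max(35.74, 0) = 35.74
Node uu (S = 199.7): continuation = e^(−0.02)·[0.2185·0.0000 + 0.7815·0.0000] = 0.0000; exercise value = 0.0000 ≤ continuation, so V_uu = 0.0000
Node ud (S = 124): continuation = e^(−0.02)·[0.2185·0.0000 + 0.7815·0.0000] = 0.0000; exercise value = 0.0000 ≤ continuation, so V_ud = 0.0000
Node dd (S = 76.95): continuation = e^(−0.02)·[0.2185·0.0000 + 0.7815·35.7450] = 27.3799; exercise value = 28.0500 > continuation, so V_dd = 28.0500 (exercise)
Node u (S = 137.8): continuation = e^(−0.02)·[0.2185·0.0000 + 0.7815·0.0000] = 0.0000; exercise value = 0.0000 ≤ continuation, so V_u = 0.0000
Node d (S = 85.5): continuation = e^(−0.02)·[0.2185·0.0000 + 0.7815·28.0500] = 21.4857; exercise value = 19.5000 ≤ continuation, so V_d = 21.4857
Node 0 (S = 95): continuation = e^(−0.02)·[0.2185·0.0000 + 0.7815·21.4857] = 16.4576; exercise value = 10.0000 ≤ continuation, so V_0 = 16.4576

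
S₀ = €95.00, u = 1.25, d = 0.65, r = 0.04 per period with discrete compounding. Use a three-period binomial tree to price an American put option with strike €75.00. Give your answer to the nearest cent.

Risk-neutral probability p = (1 + 0.04 − 0.65)/(1.25 − 0.65) = 0.3900/0.6000 = 0.6500
Terminal stock prices: S_uuu = 185.5, S_uud = 96.48, S_udd = 50.17, S_ddd = 26.09
Terminal payoffs (K − S): max(-110.5, 0) = 0, max(-21.48, 0) = 0, max(24.83, 0) = 24.83, max(48.91, 0) = 48.91
Node uu (S = 148.4): continuation = 1/1.04·[0.6500·0.0000 + 0.3500·0.0000] = 0.0000; exercise value = 0.0000 ≤ continuation, so V_uu = 0.0000
Node ud (S = 77.19): continuation = 1/1.04·[0.6500·0.0000 + 0.3500·24.8281] = 8.3556; exercise value = 0.0000 ≤ continuation, so V_ud = 8.3556
Node dd (S = 40.14): continuation = 1/1.04·[0.6500·24.8281 + 0.3500·48.9106] = 31.9779; exercise value = 34.8625 > continuation, so V_dd = 34.8625 (exercise)
Node u (S = 118.8): continuation = 1/1.04·[0.6500·0.0000 + 0.3500·8.3556] = 2.8120; exercise value = 0.0000 ≤ continuation, so V_u = 2.8120
Node d (S = 61.75): continuation = 1/1.04·[0.6500·8.3556 + 0.3500·34.8625] = 16.9548; exercise value = 13.2500 ≤ continuation, so V_d = 16.9548
Node 0 (S = 95): continuation = 1/1.04·[0.6500·2.8120 + 0.3500·16.9548] = 7.4634; exercise value = 0.0000 ≤ continuation, so V_0 = 7.4634

€7.46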